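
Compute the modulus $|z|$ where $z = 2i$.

|z| = sqrt(a^2 + b^2) = sqrt(0^2 + 2^2) = sqrt(4) = 2


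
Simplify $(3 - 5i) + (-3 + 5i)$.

(3 + (-3)) + (-5 + 5)i = 0


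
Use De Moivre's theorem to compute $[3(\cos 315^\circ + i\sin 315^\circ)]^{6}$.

By De Moivre: z^n = r^n(cos(nθ) + i sin(nθ))
= 3^6(cos(6*315°) + i sin(6*315°))
= 729(cos 90° + i sin 90°)
= 729i


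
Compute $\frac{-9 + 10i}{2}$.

Divisor is real, so divide each part by 2:
= -9/2 + 5i


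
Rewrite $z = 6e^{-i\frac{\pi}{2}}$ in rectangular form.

a = r cos θ = 6 * 0 = 0
b = r sin θ = 6 * -1 = -6
z = -6i


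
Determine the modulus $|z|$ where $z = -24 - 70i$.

|z| = sqrt(a^2 + b^2) = sqrt((-24)^2 + (-70)^2) = sqrt(5476) = 74


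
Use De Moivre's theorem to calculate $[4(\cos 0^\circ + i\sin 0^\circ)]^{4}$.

By De Moivre: z^n = r^n(cos(nθ) + i sin(nθ))
= 4^4(cos(4*0°) + i sin(4*0°))
= 256(cos 0° + i sin 0°)
= 256


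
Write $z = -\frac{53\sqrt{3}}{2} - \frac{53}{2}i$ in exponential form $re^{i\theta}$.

r = |z| = sqrt((-53*sqrt(3)/2)^2 + (-53/2)^2) = sqrt(8427/4 + 2809/4) = sqrt(2809) = 53
θ = arctan(b/a) = arctan(-26.5/-45.8993) (quadrant-adjusted) = 210° = 7π/6
z = 53e^(i*7π/6)


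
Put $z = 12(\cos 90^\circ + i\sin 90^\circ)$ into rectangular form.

a = r cos θ = 12 * 0 = 0
b = r sin θ = 12 * 1 = 12
z = 12i


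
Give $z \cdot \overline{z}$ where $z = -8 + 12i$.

z * conjugate(z) = |z|^2 = a^2 + b^2
= (-8)^2 + 12^2 = 208


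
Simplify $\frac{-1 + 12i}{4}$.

Divisor is real, so divide each part by 4:
= -1/4 + 3i


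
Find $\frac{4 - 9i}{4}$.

Divisor is real, so divide each part by 4:
= 1 - (9/4)i


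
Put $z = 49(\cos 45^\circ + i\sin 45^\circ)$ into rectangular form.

a = r cos θ = 49 * sqrt(2)/2 = 49*sqrt(2)/2
b = r sin θ = 49 * sqrt(2)/2 = 49*sqrt(2)/2
z = 49*sqrt(2)/2 + (49*sqrt(2)/2)i


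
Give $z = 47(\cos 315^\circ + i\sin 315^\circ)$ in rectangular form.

a = r cos θ = 47 * sqrt(2)/2 = 47*sqrt(2)/2
b = r sin θ = 47 * -sqrt(2)/2 = -47*sqrt(2)/2
z = 47*sqrt(2)/2 - (47*sqrt(2)/2)i


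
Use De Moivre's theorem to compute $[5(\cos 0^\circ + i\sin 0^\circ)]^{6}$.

By De Moivre: z^n = r^n(cos(nθ) + i sin(nθ))
= 5^6(cos(6*0°) + i sin(6*0°))
= 15625(cos 0° + i sin 0°)
= 15625


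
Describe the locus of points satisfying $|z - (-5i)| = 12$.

|z - z0| = r describes a circle centered at z0 with radius r
Here z0 = -5i and r = 12
Locus: Circle centered at (0, -5) with radius 12


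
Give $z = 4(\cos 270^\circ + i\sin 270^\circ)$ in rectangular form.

a = r cos θ = 4 * 0 = 0
b = r sin θ = 4 * -1 = -4
z = -4i


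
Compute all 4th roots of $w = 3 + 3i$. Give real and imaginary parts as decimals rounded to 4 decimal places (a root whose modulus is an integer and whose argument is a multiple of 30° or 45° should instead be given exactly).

|w| = sqrt(18) ≈ 4.242641, arg(w) = 45°
Root modulus = sqrt(18)^(1/4) ≈ 1.435189
Root arguments: θ_k = (45° + 360°k)/4 for k = 0, 1, ..., 3
Compute each root as (root modulus)(cos θ_k + i sin θ_k) using full-precision intermediates, then round to 4 decimal places.
Roots: 1.4076 + 0.2800i, -0.2800 + 1.4076i, -1.4076 - 0.2800i, 0.2800 - 1.4076i


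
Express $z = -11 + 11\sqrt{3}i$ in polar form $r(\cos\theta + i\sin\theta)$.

r = |z| = sqrt(a^2 + b^2) = sqrt((-11)^2 + (11*sqrt(3))^2) = sqrt(121 + 363) = sqrt(484) = 22
θ = arctan(b/a) = arctan(19.0526/-11) (quadrant-adjusted) = 120°
z = 22(cos 120° + i sin 120°)


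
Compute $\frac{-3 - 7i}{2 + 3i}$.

Multiply numerator and denominator by conjugate (2 - 3i):
= (-3 - 7i)(2 - 3i) / (2^2 + 3^2)
= (-27 - 5i) / 13
= -27/13 - (5/13)i


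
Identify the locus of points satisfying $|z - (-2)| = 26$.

|z - z0| = r describes a circle centered at z0 with radius r
Here z0 = -2 and r = 26
Locus: Circle centered at (-2, 0) with radius 26


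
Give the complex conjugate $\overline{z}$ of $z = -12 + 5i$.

If z = a + bi, then conjugate(z) = a - bi
conjugate(-12 + 5i) = -12 - 5i


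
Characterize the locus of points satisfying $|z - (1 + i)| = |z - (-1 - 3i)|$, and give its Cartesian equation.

|z - z1| = |z - z2| means z is equidistant from z1 and z2,
i.e. the perpendicular bisector of the segment from (1, 1) to (-1, -3) (midpoint (0, -1)).
With z = x + yi, square both sides:
(x - 1)^2 + (y - 1)^2 = (x - (-1))^2 + (y - (-3))^2
The x^2 and y^2 terms cancel: -4x + (-8)y = 10 - 2 = 8
Simplify: x + 2y = -2
Locus: Perpendicular bisector of the segment from (1, 1) to (-1, -3): the line x + 2y = -2


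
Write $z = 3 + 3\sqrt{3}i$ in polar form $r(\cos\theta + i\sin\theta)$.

r = |z| = sqrt(a^2 + b^2) = sqrt((3)^2 + (3*sqrt(3))^2) = sqrt(9 + 27) = sqrt(36) = 6
θ = arctan(b/a) = arctan(5.1962/3) (quadrant-adjusted) = 60°
z = 6(cos 60° + i sin 60°)


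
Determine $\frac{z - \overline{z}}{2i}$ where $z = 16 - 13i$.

z - conjugate(z) = 2bi
(z - conjugate(z))/(2i) = 2bi/(2i) = b = -13


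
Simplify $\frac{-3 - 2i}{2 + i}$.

Multiply numerator and denominator by conjugate (2 - i):
= (-3 - 2i)(2 - i) / (2^2 + 1^2)
= (-8 - i) / 5
= -8/5 - (1/5)i


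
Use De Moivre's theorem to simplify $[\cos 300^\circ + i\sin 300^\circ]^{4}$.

By De Moivre: z^n = r^n(cos(nθ) + i sin(nθ))
= 1^4(cos(4*300°) + i sin(4*300°))
= 1(cos 120° + i sin 120°)
= -1/2 + (sqrt(3)/2)i


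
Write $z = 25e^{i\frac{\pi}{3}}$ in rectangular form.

a = r cos θ = 25 * 1/2 = 25/2
b = r sin θ = 25 * sqrt(3)/2 = 25*sqrt(3)/2
z = 25/2 + (25*sqrt(3)/2)i


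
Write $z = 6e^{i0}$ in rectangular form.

a = r cos θ = 6 * 1 = 6
b = r sin θ = 6 * 0 = 0
z = 6


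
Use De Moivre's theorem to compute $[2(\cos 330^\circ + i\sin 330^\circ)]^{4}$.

By De Moivre: z^n = r^n(cos(nθ) + i sin(nθ))
= 2^4(cos(4*330°) + i sin(4*330°))
= 16(cos 240° + i sin 240°)
= -8 - 8*sqrt(3)i


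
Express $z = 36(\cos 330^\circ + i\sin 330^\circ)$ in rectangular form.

a = r cos θ = 36 * sqrt(3)/2 = 18*sqrt(3)
b = r sin θ = 36 * -1/2 = -18
z = 18*sqrt(3) - 18i


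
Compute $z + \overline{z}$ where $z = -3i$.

z + conjugate(z) = (a + bi) + (a - bi) = 2a
= 2 * 0 = 0


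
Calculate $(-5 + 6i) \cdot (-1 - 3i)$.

(a1*a2 - b1*b2) + (a1*b2 + b1*a2)i
= (5 - (-18)) + (15 + (-6))i
= 23 + 9i


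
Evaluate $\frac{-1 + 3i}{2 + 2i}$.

Multiply numerator and denominator by conjugate (2 - 2i):
= (-1 + 3i)(2 - 2i) / (2^2 + 2^2)
= (4 + 8i) / 8
Divide through by 4: (1 + 2i) / 2
= 1/2 + i


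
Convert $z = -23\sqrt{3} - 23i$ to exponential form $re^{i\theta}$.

r = |z| = sqrt((-23*sqrt(3))^2 + (-23)^2) = sqrt(1587 + 529) = sqrt(2116) = 46
θ = arctan(b/a) = arctan(-23/-39.8372) (quadrant-adjusted) = 210° = 7π/6
z = 46e^(i*7π/6)


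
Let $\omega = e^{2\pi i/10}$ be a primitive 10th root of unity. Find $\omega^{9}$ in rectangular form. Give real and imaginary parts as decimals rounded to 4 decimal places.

ω^9 = e^(2πi·9/10) = e^(i·9π/5)
= cos(9π/5) + i sin(9π/5)
= 0.8090 - 0.5878i


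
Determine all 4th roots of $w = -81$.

|w| = 81, arg(w) = 180°
Root modulus = 81^(1/4) = 3
Root arguments: θ_k = (180° + 360°k)/4 for k = 0, 1, ..., 3
Roots: 3*sqrt(2)/2 + (3*sqrt(2)/2)i, -3*sqrt(2)/2 + (3*sqrt(2)/2)i, -3*sqrt(2)/2 - (3*sqrt(2)/2)i, 3*sqrt(2)/2 - (3*sqrt(2)/2)i


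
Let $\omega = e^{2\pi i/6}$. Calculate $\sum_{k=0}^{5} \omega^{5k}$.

Let ζ = ω^5 = e^(2πi·5/6). Since 6 ∤ 5, ζ ≠ 1.
Sum = Σ_{k=0}^{5} ζ^k = (ζ^6 - 1)/(ζ - 1) = (ω^{5·6} - 1)/(ζ - 1) = (1 - 1)/(ζ - 1) = 0


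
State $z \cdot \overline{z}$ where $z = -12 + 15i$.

z * conjugate(z) = |z|^2 = a^2 + b^2
= (-12)^2 + 15^2 = 369


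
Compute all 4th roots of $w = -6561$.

|w| = 6561, arg(w) = 180°
Root modulus = 6561^(1/4) = 9
Root arguments: θ_k = (180° + 360°k)/4 for k = 0, 1, ..., 3
Roots: 9*sqrt(2)/2 + (9*sqrt(2)/2)i, -9*sqrt(2)/2 + (9*sqrt(2)/2)i, -9*sqrt(2)/2 - (9*sqrt(2)/2)i, 9*sqrt(2)/2 - (9*sqrt(2)/2)i


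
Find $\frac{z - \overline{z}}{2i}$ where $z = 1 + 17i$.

z - conjugate(z) = 2bi
(z - conjugate(z))/(2i) = 2bi/(2i) = b = 17


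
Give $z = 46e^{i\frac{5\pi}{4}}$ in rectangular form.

a = r cos θ = 46 * -sqrt(2)/2 = -23*sqrt(2)
b = r sin θ = 46 * -sqrt(2)/2 = -23*sqrt(2)
z = -23*sqrt(2) - 23*sqrt(2)i


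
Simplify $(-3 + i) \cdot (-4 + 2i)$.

(a1*a2 - b1*b2) + (a1*b2 + b1*a2)i
= (12 - 2) + (-6 + (-4))i
= 10 - 10i


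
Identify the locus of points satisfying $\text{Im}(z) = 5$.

Im(z) = y where z = x + yi; the equation y = 5 is satisfied by all points with that y-coordinate
Locus: Horizontal line y = 5


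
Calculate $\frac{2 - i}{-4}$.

Divisor is real, so divide each part by -4:
= -1/2 + (1/4)i


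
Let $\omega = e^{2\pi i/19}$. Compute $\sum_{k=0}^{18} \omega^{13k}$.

Let ζ = ω^13 = e^(2πi·13/19). Since 19 ∤ 13, ζ ≠ 1.
Sum = Σ_{k=0}^{18} ζ^k = (ζ^19 - 1)/(ζ - 1) = (ω^{13·19} - 1)/(ζ - 1) = (1 - 1)/(ζ - 1) = 0


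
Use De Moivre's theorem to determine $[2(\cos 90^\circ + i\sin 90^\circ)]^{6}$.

By De Moivre: z^n = r^n(cos(nθ) + i sin(nθ))
= 2^6(cos(6*90°) + i sin(6*90°))
= 64(cos 180° + i sin 180°)
= -64


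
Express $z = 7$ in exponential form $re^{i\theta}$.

r = |z| = sqrt((7)^2 + (0)^2) = sqrt(49 + 0) = sqrt(49) = 7
b = 0 and a > 0, so z lies on the positive real axis: θ = 0
z = 7e^(i*0) = 7


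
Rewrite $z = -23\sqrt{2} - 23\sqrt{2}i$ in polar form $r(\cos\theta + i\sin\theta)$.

r = |z| = sqrt(a^2 + b^2) = sqrt((-23*sqrt(2))^2 + (-23*sqrt(2))^2) = sqrt(1058 + 1058) = sqrt(2116) = 46
θ = arctan(b/a) = arctan(-32.5269/-32.5269) (quadrant-adjusted) = 225°
z = 46(cos 225° + i sin 225°)


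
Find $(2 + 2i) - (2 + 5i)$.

(2 - 2) + (2 - 5)i = -3i


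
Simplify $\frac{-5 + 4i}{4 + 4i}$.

Multiply numerator and denominator by conjugate (4 - 4i):
= (-5 + 4i)(4 - 4i) / (4^2 + 4^2)
= (-4 + 36i) / 32
Divide through by 4: (-1 + 9i) / 8
= -1/8 + (9/8)i


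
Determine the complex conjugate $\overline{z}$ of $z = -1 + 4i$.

If z = a + bi, then conjugate(z) = a - bi
conjugate(-1 + 4i) = -1 - 4i


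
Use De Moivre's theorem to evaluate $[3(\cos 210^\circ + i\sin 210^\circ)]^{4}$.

By De Moivre: z^n = r^n(cos(nθ) + i sin(nθ))
= 3^4(cos(4*210°) + i sin(4*210°))
= 81(cos 120° + i sin 120°)
= -81/2 + (81*sqrt(3)/2)i


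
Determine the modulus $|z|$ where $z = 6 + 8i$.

|z| = sqrt(a^2 + b^2) = sqrt(6^2 + 8^2) = sqrt(100) = 10


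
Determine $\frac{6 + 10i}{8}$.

Divisor is real, so divide each part by 8:
= 3/4 + (5/4)i


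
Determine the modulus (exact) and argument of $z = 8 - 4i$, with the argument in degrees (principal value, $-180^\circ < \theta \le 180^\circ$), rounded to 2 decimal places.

|z| = sqrt(8^2 + (-4)^2) = sqrt(80)
arg(z) = arctan(b/a) = arctan(-4/8) (quadrant-adjusted) = -26.57°


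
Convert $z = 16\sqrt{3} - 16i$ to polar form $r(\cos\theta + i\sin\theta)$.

r = |z| = sqrt(a^2 + b^2) = sqrt((16*sqrt(3))^2 + (-16)^2) = sqrt(768 + 256) = sqrt(1024) = 32
θ = arctan(b/a) = arctan(-16/27.7128) (quadrant-adjusted) = 330°
z = 32(cos 330° + i sin 330°)


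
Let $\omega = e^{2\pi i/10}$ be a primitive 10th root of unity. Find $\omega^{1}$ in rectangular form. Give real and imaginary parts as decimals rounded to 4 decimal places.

ω^1 = e^(2πi·1/10) = e^(i·1π/5)
= cos(1π/5) + i sin(1π/5)
= 0.8090 + 0.5878i


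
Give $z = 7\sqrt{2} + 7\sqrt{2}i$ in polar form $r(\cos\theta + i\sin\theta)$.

r = |z| = sqrt(a^2 + b^2) = sqrt((7*sqrt(2))^2 + (7*sqrt(2))^2) = sqrt(98 + 98) = sqrt(196) = 14
θ = arctan(b/a) = arctan(9.8995/9.8995) (quadrant-adjusted) = 45°
z = 14(cos 45° + i sin 45°)


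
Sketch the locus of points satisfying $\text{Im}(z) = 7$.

Im(z) = y where z = x + yi; the equation y = 7 is satisfied by all points with that y-coordinate
Locus: Horizontal line y = 7


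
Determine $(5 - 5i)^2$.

(a + bi)^2 = a^2 - b^2 + 2abi
= 5^2 - (-5)^2 + 2*5*(-5)i
= -50i


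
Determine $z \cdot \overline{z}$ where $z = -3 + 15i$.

z * conjugate(z) = |z|^2 = a^2 + b^2
= (-3)^2 + 15^2 = 234


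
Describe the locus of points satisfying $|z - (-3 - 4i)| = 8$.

|z - z0| = r describes a circle centered at z0 with radius r
Here z0 = -3 - 4i and r = 8
Locus: Circle centered at (-3, -4) with radius 8


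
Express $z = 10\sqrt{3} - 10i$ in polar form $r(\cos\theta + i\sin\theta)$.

r = |z| = sqrt(a^2 + b^2) = sqrt((10*sqrt(3))^2 + (-10)^2) = sqrt(300 + 100) = sqrt(400) = 20
θ = arctan(b/a) = arctan(-10/17.3205) (quadrant-adjusted) = 330°
z = 20(cos 330° + i sin 330°)


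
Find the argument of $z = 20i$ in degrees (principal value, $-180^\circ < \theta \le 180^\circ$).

a = 0 and b > 0, so z lies on the positive imaginary axis: θ = 90°


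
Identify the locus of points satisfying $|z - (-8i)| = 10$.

|z - z0| = r describes a circle centered at z0 with radius r
Here z0 = -8i and r = 10
Locus: Circle centered at (0, -8) with radius 10


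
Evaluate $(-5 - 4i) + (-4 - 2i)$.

(-5 + (-4)) + (-4 + (-2))i = -9 - 6i


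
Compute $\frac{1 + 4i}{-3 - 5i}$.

Multiply numerator and denominator by conjugate (-3 + 5i):
= (1 + 4i)(-3 + 5i) / ((-3)^2 + (-5)^2)
= (-23 - 7i) / 34
= -23/34 - (7/34)i


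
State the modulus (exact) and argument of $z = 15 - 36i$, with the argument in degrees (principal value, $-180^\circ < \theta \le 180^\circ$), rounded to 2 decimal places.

|z| = sqrt(15^2 + (-36)^2) = 39
arg(z) = arctan(b/a) = arctan(-36/15) (quadrant-adjusted) = -67.38°


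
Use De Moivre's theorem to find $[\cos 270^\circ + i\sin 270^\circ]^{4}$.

By De Moivre: z^n = r^n(cos(nθ) + i sin(nθ))
= 1^4(cos(4*270°) + i sin(4*270°))
= 1(cos 0° + i sin 0°)
= 1


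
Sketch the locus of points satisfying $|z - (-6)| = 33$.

|z - z0| = r describes a circle centered at z0 with radius r
Here z0 = -6 and r = 33
Locus: Circle centered at (-6, 0) with radius 33


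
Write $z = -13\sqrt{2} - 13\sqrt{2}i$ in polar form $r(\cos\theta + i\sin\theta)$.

r = |z| = sqrt(a^2 + b^2) = sqrt((-13*sqrt(2))^2 + (-13*sqrt(2))^2) = sqrt(338 + 338) = sqrt(676) = 26
θ = arctan(b/a) = arctan(-18.3848/-18.3848) (quadrant-adjusted) = 225°
z = 26(cos 225° + i sin 225°)


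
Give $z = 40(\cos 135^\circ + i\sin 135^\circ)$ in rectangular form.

a = r cos θ = 40 * -sqrt(2)/2 = -20*sqrt(2)
b = r sin θ = 40 * sqrt(2)/2 = 20*sqrt(2)
z = -20*sqrt(2) + 20*sqrt(2)i


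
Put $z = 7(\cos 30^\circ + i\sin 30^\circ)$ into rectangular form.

a = r cos θ = 7 * sqrt(3)/2 = 7*sqrt(3)/2
b = r sin θ = 7 * 1/2 = 7/2
z = 7*sqrt(3)/2 + (7/2)i


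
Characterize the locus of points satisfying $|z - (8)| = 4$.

|z - z0| = r describes a circle centered at z0 with radius r
Here z0 = 8 and r = 4
Locus: Circle centered at (8, 0) with radius 4


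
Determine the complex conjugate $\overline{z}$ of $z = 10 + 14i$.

If z = a + bi, then conjugate(z) = a - bi
conjugate(10 + 14i) = 10 - 14i


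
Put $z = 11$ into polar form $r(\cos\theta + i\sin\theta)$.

r = |z| = sqrt(a^2 + b^2) = sqrt((11)^2 + (0)^2) = sqrt(121 + 0) = sqrt(121) = 11
b = 0 and a > 0, so z lies on the positive real axis: θ = 0°
z = 11(cos 0° + i sin 0°)


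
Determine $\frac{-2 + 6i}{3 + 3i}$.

Multiply numerator and denominator by conjugate (3 - 3i):
= (-2 + 6i)(3 - 3i) / (3^2 + 3^2)
= (12 + 24i) / 18
Divide through by 6: (2 + 4i) / 3
= 2/3 + (4/3)i


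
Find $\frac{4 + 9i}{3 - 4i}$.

Multiply numerator and denominator by conjugate (3 + 4i):
= (4 + 9i)(3 + 4i) / (3^2 + (-4)^2)
= (-24 + 43i) / 25
= -24/25 + (43/25)i


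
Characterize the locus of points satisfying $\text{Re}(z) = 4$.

Re(z) = x where z = x + yi; the equation x = 4 is satisfied by all points with that x-coordinate
Locus: Vertical line x = 4


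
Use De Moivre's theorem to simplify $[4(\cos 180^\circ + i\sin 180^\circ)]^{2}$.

By De Moivre: z^n = r^n(cos(nθ) + i sin(nθ))
= 4^2(cos(2*180°) + i sin(2*180°))
= 16(cos 0° + i sin 0°)
= 16


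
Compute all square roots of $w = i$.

|w| = 1, arg(w) = 90°
Root modulus = 1^(1/2) = 1
Root arguments: θ_k = (90° + 360°k)/2 for k = 0, 1, ..., 1
Roots: sqrt(2)/2 + (sqrt(2)/2)i, -sqrt(2)/2 - (sqrt(2)/2)i


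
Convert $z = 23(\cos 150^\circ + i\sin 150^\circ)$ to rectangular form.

a = r cos θ = 23 * -sqrt(3)/2 = -23*sqrt(3)/2
b = r sin θ = 23 * 1/2 = 23/2
z = -23*sqrt(3)/2 + (23/2)i


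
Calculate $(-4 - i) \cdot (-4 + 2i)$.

(a1*a2 - b1*b2) + (a1*b2 + b1*a2)i
= (16 - (-2)) + (-8 + 4)i
= 18 - 4i


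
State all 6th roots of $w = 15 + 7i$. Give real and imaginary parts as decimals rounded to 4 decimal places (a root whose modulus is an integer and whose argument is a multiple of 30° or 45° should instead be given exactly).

|w| = sqrt(274) ≈ 16.552945, arg(w) ≈ 25.016893°
Root modulus = sqrt(274)^(1/6) ≈ 1.596415
Root arguments: θ_k = (arg(w) + 360°k)/6 for k = 0, 1, ..., 5
Compute each root as (root modulus)(cos θ_k + i sin θ_k) using full-precision intermediates, then round to 4 decimal places.
Roots: 1.5922 + 0.1161i, 0.6956 + 1.4369i, -0.8966 + 1.3208i, -1.5922 - 0.1161i, -0.6956 - 1.4369i, 0.8966 - 1.3208i


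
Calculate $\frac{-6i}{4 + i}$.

Multiply numerator and denominator by conjugate (4 - i):
= (-6i)(4 - i) / (4^2 + 1^2)
= (-6 - 24i) / 17
= -6/17 - (24/17)i


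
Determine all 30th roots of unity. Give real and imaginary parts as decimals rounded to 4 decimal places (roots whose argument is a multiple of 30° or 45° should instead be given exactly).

ω_k = e^(2πik/30) = cos(2πk/30) + i sin(2πk/30) for k = 0, 1, ..., 29
Roots: 1, 0.9781 + 0.2079i, 0.9135 + 0.4067i, 0.8090 + 0.5878i, 0.6691 + 0.7431i, 1/2 + (sqrt(3)/2)i, 0.3090 + 0.9511i, 0.1045 + 0.9945i, -0.1045 + 0.9945i, -0.3090 + 0.9511i, -1/2 + (sqrt(3)/2)i, -0.6691 + 0.7431i, -0.8090 + 0.5878i, -0.9135 + 0.4067i, -0.9781 + 0.2079i, -1, -0.9781 - 0.2079i, -0.9135 - 0.4067i, -0.8090 - 0.5878i, -0.6691 - 0.7431i, -1/2 - (sqrt(3)/2)i, -0.3090 - 0.9511i, -0.1045 - 0.9945i, 0.1045 - 0.9945i, 0.3090 - 0.9511i, 1/2 - (sqrt(3)/2)i, 0.6691 - 0.7431i, 0.8090 - 0.5878i, 0.9135 - 0.4067i, 0.9781 - 0.2079i


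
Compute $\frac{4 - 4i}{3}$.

Divisor is real, so divide each part by 3:
= 4/3 - (4/3)i


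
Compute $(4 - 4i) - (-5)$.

(4 - (-5)) + (-4 - 0)i = 9 - 4i


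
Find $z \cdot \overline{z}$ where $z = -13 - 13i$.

z * conjugate(z) = |z|^2 = a^2 + b^2
= (-13)^2 + (-13)^2 = 338


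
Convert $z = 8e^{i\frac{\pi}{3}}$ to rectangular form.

a = r cos θ = 8 * 1/2 = 4
b = r sin θ = 8 * sqrt(3)/2 = 4*sqrt(3)
z = 4 + 4*sqrt(3)i


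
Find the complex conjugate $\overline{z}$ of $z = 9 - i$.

If z = a + bi, then conjugate(z) = a - bi
conjugate(9 - i) = 9 + i


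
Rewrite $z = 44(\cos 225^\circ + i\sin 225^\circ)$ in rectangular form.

a = r cos θ = 44 * -sqrt(2)/2 = -22*sqrt(2)
b = r sin θ = 44 * -sqrt(2)/2 = -22*sqrt(2)
z = -22*sqrt(2) - 22*sqrt(2)i


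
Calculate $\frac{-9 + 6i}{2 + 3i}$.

Multiply numerator and denominator by conjugate (2 - 3i):
= (-9 + 6i)(2 - 3i) / (2^2 + 3^2)
= (39i) / 13
= 3i


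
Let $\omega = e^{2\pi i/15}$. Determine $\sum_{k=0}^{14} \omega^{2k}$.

Let ζ = ω^2 = e^(2πi·2/15). Since 15 ∤ 2, ζ ≠ 1.
Sum = Σ_{k=0}^{14} ζ^k = (ζ^15 - 1)/(ζ - 1) = (ω^{2·15} - 1)/(ζ - 1) = (1 - 1)/(ζ - 1) = 0


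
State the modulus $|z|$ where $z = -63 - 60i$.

|z| = sqrt(a^2 + b^2) = sqrt((-63)^2 + (-60)^2) = sqrt(7569) = 87


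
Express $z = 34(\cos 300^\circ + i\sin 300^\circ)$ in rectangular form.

a = r cos θ = 34 * 1/2 = 17
b = r sin θ = 34 * -sqrt(3)/2 = -17*sqrt(3)
z = 17 - 17*sqrt(3)i


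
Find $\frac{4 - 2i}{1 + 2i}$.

Multiply numerator and denominator by conjugate (1 - 2i):
= (4 - 2i)(1 - 2i) / (1^2 + 2^2)
= (-10i) / 5
= -2i


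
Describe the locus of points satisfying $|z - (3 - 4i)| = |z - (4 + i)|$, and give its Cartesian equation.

|z - z1| = |z - z2| means z is equidistant from z1 and z2,
i.e. the perpendicular bisector of the segment from (3, -4) to (4, 1) (midpoint (7/2, -3/2)).
With z = x + yi, square both sides:
(x - 3)^2 + (y - (-4))^2 = (x - 4)^2 + (y - 1)^2
The x^2 and y^2 terms cancel: 2x + 10y = 17 - 25 = -8
Simplify: x + 5y = -4
Locus: Perpendicular bisector of the segment from (3, -4) to (4, 1): the line x + 5y = -4


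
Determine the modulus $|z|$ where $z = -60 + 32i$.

|z| = sqrt(a^2 + b^2) = sqrt((-60)^2 + 32^2) = sqrt(4624) = 68


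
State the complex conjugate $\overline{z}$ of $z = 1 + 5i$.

If z = a + bi, then conjugate(z) = a - bi
conjugate(1 + 5i) = 1 - 5i


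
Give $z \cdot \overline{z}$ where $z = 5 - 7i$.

z * conjugate(z) = |z|^2 = a^2 + b^2
= 5^2 + (-7)^2 = 74


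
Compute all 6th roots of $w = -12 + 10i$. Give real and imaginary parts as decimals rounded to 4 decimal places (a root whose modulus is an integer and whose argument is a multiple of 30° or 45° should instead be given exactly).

|w| = sqrt(244) ≈ 15.620499, arg(w) ≈ 140.194429°
Root modulus = sqrt(244)^(1/6) ≈ 1.581063
Root arguments: θ_k = (arg(w) + 360°k)/6 for k = 0, 1, ..., 5
Compute each root as (root modulus)(cos θ_k + i sin θ_k) using full-precision intermediates, then round to 4 decimal places.
Roots: 1.4514 + 0.6270i, 0.1827 + 1.5705i, -1.2687 + 0.9434i, -1.4514 - 0.6270i, -0.1827 - 1.5705i, 1.2687 - 0.9434i


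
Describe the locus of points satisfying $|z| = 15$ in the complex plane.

|z| = 15 means sqrt(x^2 + y^2) = 15
This is a circle of radius 15 centered at the origin


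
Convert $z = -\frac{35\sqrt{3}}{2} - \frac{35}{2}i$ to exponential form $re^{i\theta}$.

r = |z| = sqrt((-35*sqrt(3)/2)^2 + (-35/2)^2) = sqrt(3675/4 + 1225/4) = sqrt(1225) = 35
θ = arctan(b/a) = arctan(-17.5/-30.3109) (quadrant-adjusted) = -150° = -5π/6
z = 35e^(-i*5π/6)


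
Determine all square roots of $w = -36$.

|w| = 36, arg(w) = 180°
Root modulus = 36^(1/2) = 6
Root arguments: θ_k = (180° + 360°k)/2 for k = 0, 1, ..., 1
Roots: 6i, -6i


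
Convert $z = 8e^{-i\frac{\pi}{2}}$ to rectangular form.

a = r cos θ = 8 * 0 = 0
b = r sin θ = 8 * -1 = -8
z = -8i


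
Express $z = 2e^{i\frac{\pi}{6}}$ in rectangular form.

a = r cos θ = 2 * sqrt(3)/2 = sqrt(3)
b = r sin θ = 2 * 1/2 = 1
z = sqrt(3) + i


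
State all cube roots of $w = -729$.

|w| = 729, arg(w) = 180°
Root modulus = 729^(1/3) = 9
Root arguments: θ_k = (180° + 360°k)/3 for k = 0, 1, ..., 2
Roots: 9/2 + (9*sqrt(3)/2)i, -9, 9/2 - (9*sqrt(3)/2)i


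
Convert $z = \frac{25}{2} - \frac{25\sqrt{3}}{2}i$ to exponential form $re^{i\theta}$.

r = |z| = sqrt((25/2)^2 + (-25*sqrt(3)/2)^2) = sqrt(625/4 + 1875/4) = sqrt(625) = 25
θ = arctan(b/a) = arctan(-21.6506/12.5) (quadrant-adjusted) = -60° = -π/3
z = 25e^(-i*π/3)


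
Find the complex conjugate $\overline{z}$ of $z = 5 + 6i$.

If z = a + bi, then conjugate(z) = a - bi
conjugate(5 + 6i) = 5 - 6i


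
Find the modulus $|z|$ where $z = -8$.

|z| = sqrt(a^2 + b^2) = sqrt((-8)^2 + 0^2) = sqrt(64) = 8


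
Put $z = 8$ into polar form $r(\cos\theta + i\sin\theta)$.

r = |z| = sqrt(a^2 + b^2) = sqrt((8)^2 + (0)^2) = sqrt(64 + 0) = sqrt(64) = 8
b = 0 and a > 0, so z lies on the positive real axis: θ = 0°
z = 8(cos 0° + i sin 0°)


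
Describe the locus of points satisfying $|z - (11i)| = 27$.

|z - z0| = r describes a circle centered at z0 with radius r
Here z0 = 11i and r = 27
Locus: Circle centered at (0, 11) with radius 27


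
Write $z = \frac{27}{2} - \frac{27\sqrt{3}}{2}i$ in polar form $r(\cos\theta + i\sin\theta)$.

r = |z| = sqrt(a^2 + b^2) = sqrt((27/2)^2 + (-27*sqrt(3)/2)^2) = sqrt(729/4 + 2187/4) = sqrt(729) = 27
θ = arctan(b/a) = arctan(-23.3827/13.5) (quadrant-adjusted) = 300°
z = 27(cos 300° + i sin 300°)


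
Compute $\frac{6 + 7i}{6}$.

Divisor is real, so divide each part by 6:
= 1 + (7/6)i


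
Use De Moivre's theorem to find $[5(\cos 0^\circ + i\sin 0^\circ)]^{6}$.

By De Moivre: z^n = r^n(cos(nθ) + i sin(nθ))
= 5^6(cos(6*0°) + i sin(6*0°))
= 15625(cos 0° + i sin 0°)
= 15625


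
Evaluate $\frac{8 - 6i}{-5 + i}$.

Multiply numerator and denominator by conjugate (-5 - i):
= (8 - 6i)(-5 - i) / ((-5)^2 + 1^2)
= (-46 + 22i) / 26
Divide through by 2: (-23 + 11i) / 13
= -23/13 + (11/13)i


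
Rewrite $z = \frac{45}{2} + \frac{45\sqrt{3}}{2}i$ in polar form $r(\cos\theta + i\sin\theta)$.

r = |z| = sqrt(a^2 + b^2) = sqrt((45/2)^2 + (45*sqrt(3)/2)^2) = sqrt(2025/4 + 6075/4) = sqrt(2025) = 45
θ = arctan(b/a) = arctan(38.9711/22.5) (quadrant-adjusted) = 60°
z = 45(cos 60° + i sin 60°)


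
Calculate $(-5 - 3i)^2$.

(a + bi)^2 = a^2 - b^2 + 2abi
= (-5)^2 - (-3)^2 + 2*(-5)*(-3)i
= 16 + 30i


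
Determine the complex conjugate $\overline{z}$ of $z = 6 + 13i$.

If z = a + bi, then conjugate(z) = a - bi
conjugate(6 + 13i) = 6 - 13i


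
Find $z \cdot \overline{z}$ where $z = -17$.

z * conjugate(z) = |z|^2 = a^2 + b^2
= (-17)^2 + 0^2 = 289


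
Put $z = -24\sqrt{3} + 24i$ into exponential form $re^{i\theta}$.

r = |z| = sqrt((-24*sqrt(3))^2 + (24)^2) = sqrt(1728 + 576) = sqrt(2304) = 48
θ = arctan(b/a) = arctan(24/-41.5692) (quadrant-adjusted) = 150° = 5π/6
z = 48e^(i*5π/6)


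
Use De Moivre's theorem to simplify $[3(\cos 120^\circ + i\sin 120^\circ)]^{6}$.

By De Moivre: z^n = r^n(cos(nθ) + i sin(nθ))
= 3^6(cos(6*120°) + i sin(6*120°))
= 729(cos 0° + i sin 0°)
= 729


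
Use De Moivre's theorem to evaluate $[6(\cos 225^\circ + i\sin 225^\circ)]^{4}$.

By De Moivre: z^n = r^n(cos(nθ) + i sin(nθ))
= 6^4(cos(4*225°) + i sin(4*225°))
= 1296(cos 180° + i sin 180°)
= -1296


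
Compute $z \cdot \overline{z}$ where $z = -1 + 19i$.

z * conjugate(z) = |z|^2 = a^2 + b^2
= (-1)^2 + 19^2 = 362


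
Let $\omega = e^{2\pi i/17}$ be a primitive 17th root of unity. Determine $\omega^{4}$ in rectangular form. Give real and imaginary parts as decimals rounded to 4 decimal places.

ω^4 = e^(2πi·4/17) = e^(i·8π/17)
= cos(8π/17) + i sin(8π/17)
= 0.0923 + 0.9957i


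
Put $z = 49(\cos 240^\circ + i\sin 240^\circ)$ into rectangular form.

a = r cos θ = 49 * -1/2 = -49/2
b = r sin θ = 49 * -sqrt(3)/2 = -49*sqrt(3)/2
z = -49/2 - (49*sqrt(3)/2)i


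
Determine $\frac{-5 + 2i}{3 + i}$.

Multiply numerator and denominator by conjugate (3 - i):
= (-5 + 2i)(3 - i) / (3^2 + 1^2)
= (-13 + 11i) / 10
= -13/10 + (11/10)i


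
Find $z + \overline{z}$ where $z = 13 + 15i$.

z + conjugate(z) = (a + bi) + (a - bi) = 2a
= 2 * 13 = 26


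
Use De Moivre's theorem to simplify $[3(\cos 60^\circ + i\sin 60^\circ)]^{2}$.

By De Moivre: z^n = r^n(cos(nθ) + i sin(nθ))
= 3^2(cos(2*60°) + i sin(2*60°))
= 9(cos 120° + i sin 120°)
= -9/2 + (9*sqrt(3)/2)i


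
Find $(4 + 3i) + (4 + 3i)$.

(4 + 4) + (3 + 3)i = 8 + 6i


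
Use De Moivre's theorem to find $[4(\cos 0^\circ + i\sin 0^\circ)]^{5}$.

By De Moivre: z^n = r^n(cos(nθ) + i sin(nθ))
= 4^5(cos(5*0°) + i sin(5*0°))
= 1024(cos 0° + i sin 0°)
= 1024


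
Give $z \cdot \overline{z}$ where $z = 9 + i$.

z * conjugate(z) = |z|^2 = a^2 + b^2
= 9^2 + 1^2 = 82


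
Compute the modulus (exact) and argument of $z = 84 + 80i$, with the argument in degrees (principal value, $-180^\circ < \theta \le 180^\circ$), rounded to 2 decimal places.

|z| = sqrt(84^2 + 80^2) = 116
arg(z) = arctan(b/a) = arctan(80/84) (quadrant-adjusted) = 43.60°


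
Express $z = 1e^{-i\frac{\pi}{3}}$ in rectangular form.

a = r cos θ = 1 * 1/2 = 1/2
b = r sin θ = 1 * -sqrt(3)/2 = -sqrt(3)/2
z = 1/2 - (sqrt(3)/2)i


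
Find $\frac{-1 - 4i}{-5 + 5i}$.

Multiply numerator and denominator by conjugate (-5 - 5i):
= (-1 - 4i)(-5 - 5i) / ((-5)^2 + 5^2)
= (-15 + 25i) / 50
Divide through by 5: (-3 + 5i) / 10
= -3/10 + (1/2)i


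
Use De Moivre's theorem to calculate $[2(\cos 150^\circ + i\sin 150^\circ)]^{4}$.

By De Moivre: z^n = r^n(cos(nθ) + i sin(nθ))
= 2^4(cos(4*150°) + i sin(4*150°))
= 16(cos 240° + i sin 240°)
= -8 - 8*sqrt(3)i


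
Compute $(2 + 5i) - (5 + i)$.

(2 - 5) + (5 - 1)i = -3 + 4i


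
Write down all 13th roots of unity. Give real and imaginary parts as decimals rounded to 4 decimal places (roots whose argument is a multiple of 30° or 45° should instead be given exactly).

ω_k = e^(2πik/13) = cos(2πk/13) + i sin(2πk/13) for k = 0, 1, ..., 12
Roots: 1, 0.8855 + 0.4647i, 0.5681 + 0.8230i, 0.1205 + 0.9927i, -0.3546 + 0.9350i, -0.7485 + 0.6631i, -0.9709 + 0.2393i, -0.9709 - 0.2393i, -0.7485 - 0.6631i, -0.3546 - 0.9350i, 0.1205 - 0.9927i, 0.5681 - 0.8230i, 0.8855 - 0.4647i


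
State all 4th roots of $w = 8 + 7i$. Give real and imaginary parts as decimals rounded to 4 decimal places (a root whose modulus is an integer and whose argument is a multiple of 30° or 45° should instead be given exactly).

|w| = sqrt(113) ≈ 10.630146, arg(w) ≈ 41.185925°
Root modulus = sqrt(113)^(1/4) ≈ 1.805655
Root arguments: θ_k = (arg(w) + 360°k)/4 for k = 0, 1, ..., 3
Compute each root as (root modulus)(cos θ_k + i sin θ_k) using full-precision intermediates, then round to 4 decimal places.
Roots: 1.7766 + 0.3227i, -0.3227 + 1.7766i, -1.7766 - 0.3227i, 0.3227 - 1.7766i


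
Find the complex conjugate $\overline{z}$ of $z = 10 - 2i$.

If z = a + bi, then conjugate(z) = a - bi
conjugate(10 - 2i) = 10 + 2i


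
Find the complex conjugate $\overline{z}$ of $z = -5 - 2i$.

If z = a + bi, then conjugate(z) = a - bi
conjugate(-5 - 2i) = -5 + 2i


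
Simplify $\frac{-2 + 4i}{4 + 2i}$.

Multiply numerator and denominator by conjugate (4 - 2i):
= (-2 + 4i)(4 - 2i) / (4^2 + 2^2)
= (20i) / 20
= i


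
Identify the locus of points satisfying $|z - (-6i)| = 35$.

|z - z0| = r describes a circle centered at z0 with radius r
Here z0 = -6i and r = 35
Locus: Circle centered at (0, -6) with radius 35


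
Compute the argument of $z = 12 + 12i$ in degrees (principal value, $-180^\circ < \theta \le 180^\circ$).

θ = arctan(b/a) = arctan(12/12) (quadrant-adjusted) = 45°


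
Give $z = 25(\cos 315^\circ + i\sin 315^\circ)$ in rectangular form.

a = r cos θ = 25 * sqrt(2)/2 = 25*sqrt(2)/2
b = r sin θ = 25 * -sqrt(2)/2 = -25*sqrt(2)/2
z = 25*sqrt(2)/2 - (25*sqrt(2)/2)i


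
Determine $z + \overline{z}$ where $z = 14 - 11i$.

z + conjugate(z) = (a + bi) + (a - bi) = 2a
= 2 * 14 = 28


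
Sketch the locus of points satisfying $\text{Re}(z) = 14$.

Re(z) = x where z = x + yi; the equation x = 14 is satisfied by all points with that x-coordinate
Locus: Vertical line x = 14


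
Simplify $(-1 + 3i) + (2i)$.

(-1 + 0) + (3 + 2)i = -1 + 5i


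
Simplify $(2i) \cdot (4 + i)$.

(a1*a2 - b1*b2) + (a1*b2 + b1*a2)i
= (0 - 2) + (0 + 8)i
= -2 + 8i


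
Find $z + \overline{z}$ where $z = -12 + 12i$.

z + conjugate(z) = (a + bi) + (a - bi) = 2a
= 2 * (-12) = -24


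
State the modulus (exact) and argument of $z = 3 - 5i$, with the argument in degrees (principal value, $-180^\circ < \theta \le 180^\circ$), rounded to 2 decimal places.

|z| = sqrt(3^2 + (-5)^2) = sqrt(34)
arg(z) = arctan(b/a) = arctan(-5/3) (quadrant-adjusted) = -59.04°


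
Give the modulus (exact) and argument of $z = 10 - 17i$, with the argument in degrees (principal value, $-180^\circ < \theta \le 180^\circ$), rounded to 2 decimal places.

|z| = sqrt(10^2 + (-17)^2) = sqrt(389)
arg(z) = arctan(b/a) = arctan(-17/10) (quadrant-adjusted) = -59.53°


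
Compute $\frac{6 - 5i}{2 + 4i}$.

Multiply numerator and denominator by conjugate (2 - 4i):
= (6 - 5i)(2 - 4i) / (2^2 + 4^2)
= (-8 - 34i) / 20
Divide through by 2: (-4 - 17i) / 10
= -2/5 - (17/10)i


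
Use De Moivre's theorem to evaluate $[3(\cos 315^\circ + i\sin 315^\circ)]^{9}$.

By De Moivre: z^n = r^n(cos(nθ) + i sin(nθ))
= 3^9(cos(9*315°) + i sin(9*315°))
= 19683(cos 315° + i sin 315°)
= 19683*sqrt(2)/2 - (19683*sqrt(2)/2)i


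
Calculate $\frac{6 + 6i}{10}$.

Divisor is real, so divide each part by 10:
= 3/5 + (3/5)i


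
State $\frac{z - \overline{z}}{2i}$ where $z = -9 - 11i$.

z - conjugate(z) = 2bi
(z - conjugate(z))/(2i) = 2bi/(2i) = b = -11


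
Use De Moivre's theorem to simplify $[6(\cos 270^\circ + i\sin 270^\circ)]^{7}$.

By De Moivre: z^n = r^n(cos(nθ) + i sin(nθ))
= 6^7(cos(7*270°) + i sin(7*270°))
= 279936(cos 90° + i sin 90°)
= 279936i


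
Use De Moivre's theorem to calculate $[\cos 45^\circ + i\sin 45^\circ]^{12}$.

By De Moivre: z^n = r^n(cos(nθ) + i sin(nθ))
= 1^12(cos(12*45°) + i sin(12*45°))
= 1(cos 180° + i sin 180°)
= -1


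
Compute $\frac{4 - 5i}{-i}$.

Multiply numerator and denominator by conjugate (i):
= (4 - 5i)(i) / (0^2 + (-1)^2)
= (5 + 4i) / 1
= 5 + 4i


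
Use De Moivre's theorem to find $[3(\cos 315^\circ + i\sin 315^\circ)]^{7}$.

By De Moivre: z^n = r^n(cos(nθ) + i sin(nθ))
= 3^7(cos(7*315°) + i sin(7*315°))
= 2187(cos 45° + i sin 45°)
= 2187*sqrt(2)/2 + (2187*sqrt(2)/2)i


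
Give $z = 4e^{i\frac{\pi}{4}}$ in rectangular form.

a = r cos θ = 4 * sqrt(2)/2 = 2*sqrt(2)
b = r sin θ = 4 * sqrt(2)/2 = 2*sqrt(2)
z = 2*sqrt(2) + 2*sqrt(2)i


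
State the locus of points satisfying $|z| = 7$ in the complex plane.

|z| = 7 means sqrt(x^2 + y^2) = 7
This is a circle of radius 7 centered at the origin


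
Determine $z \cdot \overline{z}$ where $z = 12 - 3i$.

z * conjugate(z) = |z|^2 = a^2 + b^2
= 12^2 + (-3)^2 = 153


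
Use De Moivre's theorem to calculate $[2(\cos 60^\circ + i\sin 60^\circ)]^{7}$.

By De Moivre: z^n = r^n(cos(nθ) + i sin(nθ))
= 2^7(cos(7*60°) + i sin(7*60°))
= 128(cos 60° + i sin 60°)
= 64 + 64*sqrt(3)i


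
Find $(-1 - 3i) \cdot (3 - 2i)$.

(a1*a2 - b1*b2) + (a1*b2 + b1*a2)i
= (-3 - 6) + (2 + (-9))i
= -9 - 7i


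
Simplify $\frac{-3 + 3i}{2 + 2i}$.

Multiply numerator and denominator by conjugate (2 - 2i):
= (-3 + 3i)(2 - 2i) / (2^2 + 2^2)
= (12i) / 8
Divide through by 4: (3i) / 2
= 0 + (3/2)i


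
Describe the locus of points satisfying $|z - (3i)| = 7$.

|z - z0| = r describes a circle centered at z0 with radius r
Here z0 = 3i and r = 7
Locus: Circle centered at (0, 3) with radius 7


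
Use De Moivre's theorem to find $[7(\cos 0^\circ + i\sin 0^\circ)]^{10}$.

By De Moivre: z^n = r^n(cos(nθ) + i sin(nθ))
= 7^10(cos(10*0°) + i sin(10*0°))
= 282475249(cos 0° + i sin 0°)
= 282475249


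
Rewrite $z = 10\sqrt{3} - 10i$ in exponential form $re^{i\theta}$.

r = |z| = sqrt((10*sqrt(3))^2 + (-10)^2) = sqrt(300 + 100) = sqrt(400) = 20
θ = arctan(b/a) = arctan(-10/17.3205) (quadrant-adjusted) = -30° = -π/6
z = 20e^(-i*π/6)


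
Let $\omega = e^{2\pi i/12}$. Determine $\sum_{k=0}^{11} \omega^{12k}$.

Since 12 divides 12, ω^12 = (ω^12)^1 = 1^1 = 1, so every term is 1.
Sum = 12 · 1 = 12


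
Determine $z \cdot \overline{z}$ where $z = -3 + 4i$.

z * conjugate(z) = |z|^2 = a^2 + b^2
= (-3)^2 + 4^2 = 25


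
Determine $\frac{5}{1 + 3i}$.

Multiply numerator and denominator by conjugate (1 - 3i):
= (5)(1 - 3i) / (1^2 + 3^2)
= (5 - 15i) / 10
Divide through by 5: (1 - 3i) / 2
= 1/2 - (3/2)i


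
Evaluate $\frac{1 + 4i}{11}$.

Divisor is real, so divide each part by 11:
= 1/11 + (4/11)i


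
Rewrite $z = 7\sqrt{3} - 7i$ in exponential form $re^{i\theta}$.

r = |z| = sqrt((7*sqrt(3))^2 + (-7)^2) = sqrt(147 + 49) = sqrt(196) = 14
θ = arctan(b/a) = arctan(-7/12.1244) (quadrant-adjusted) = -30° = -π/6
z = 14e^(-i*π/6)


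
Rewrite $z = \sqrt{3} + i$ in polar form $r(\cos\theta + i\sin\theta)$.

r = |z| = sqrt(a^2 + b^2) = sqrt((sqrt(3))^2 + (1)^2) = sqrt(3 + 1) = sqrt(4) = 2
θ = arctan(b/a) = arctan(1/1.7321) (quadrant-adjusted) = 30°
z = 2(cos 30° + i sin 30°)


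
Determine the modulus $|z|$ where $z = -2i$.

|z| = sqrt(a^2 + b^2) = sqrt(0^2 + (-2)^2) = sqrt(4) = 2


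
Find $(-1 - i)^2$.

(a + bi)^2 = a^2 - b^2 + 2abi
= (-1)^2 - (-1)^2 + 2*(-1)*(-1)i
= 2i


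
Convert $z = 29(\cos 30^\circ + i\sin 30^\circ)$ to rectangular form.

a = r cos θ = 29 * sqrt(3)/2 = 29*sqrt(3)/2
b = r sin θ = 29 * 1/2 = 29/2
z = 29*sqrt(3)/2 + (29/2)i


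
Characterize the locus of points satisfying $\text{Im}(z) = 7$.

Im(z) = y where z = x + yi; the equation y = 7 is satisfied by all points with that y-coordinate
Locus: Horizontal line y = 7


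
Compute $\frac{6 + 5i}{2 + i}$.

Multiply numerator and denominator by conjugate (2 - i):
= (6 + 5i)(2 - i) / (2^2 + 1^2)
= (17 + 4i) / 5
= 17/5 + (4/5)i


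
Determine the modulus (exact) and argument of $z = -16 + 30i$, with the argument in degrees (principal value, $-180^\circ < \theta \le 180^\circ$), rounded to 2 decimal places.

|z| = sqrt((-16)^2 + 30^2) = 34
arg(z) = arctan(b/a) = arctan(30/-16) (quadrant-adjusted) = 118.07°


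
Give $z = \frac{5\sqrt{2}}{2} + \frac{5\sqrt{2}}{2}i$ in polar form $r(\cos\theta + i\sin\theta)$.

r = |z| = sqrt(a^2 + b^2) = sqrt((5*sqrt(2)/2)^2 + (5*sqrt(2)/2)^2) = sqrt(25/2 + 25/2) = sqrt(25) = 5
θ = arctan(b/a) = arctan(3.5355/3.5355) (quadrant-adjusted) = 45°
z = 5(cos 45° + i sin 45°)


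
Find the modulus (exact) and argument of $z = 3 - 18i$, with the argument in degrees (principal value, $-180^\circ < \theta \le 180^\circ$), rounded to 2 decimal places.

|z| = sqrt(3^2 + (-18)^2) = sqrt(333)
arg(z) = arctan(b/a) = arctan(-18/3) (quadrant-adjusted) = -80.54°


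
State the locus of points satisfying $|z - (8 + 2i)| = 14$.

|z - z0| = r describes a circle centered at z0 with radius r
Here z0 = 8 + 2i and r = 14
Locus: Circle centered at (8, 2) with radius 14


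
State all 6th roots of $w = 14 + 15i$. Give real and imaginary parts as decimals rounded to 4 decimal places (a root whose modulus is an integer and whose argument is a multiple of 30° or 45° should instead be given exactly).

|w| = sqrt(421) ≈ 20.518285, arg(w) ≈ 46.974934°
Root modulus = sqrt(421)^(1/6) ≈ 1.654589
Root arguments: θ_k = (arg(w) + 360°k)/6 for k = 0, 1, ..., 5
Compute each root as (root modulus)(cos θ_k + i sin θ_k) using full-precision intermediates, then round to 4 decimal places.
Roots: 1.6392 + 0.2254i, 0.6244 + 1.5323i, -1.0148 + 1.3069i, -1.6392 - 0.2254i, -0.6244 - 1.5323i, 1.0148 - 1.3069i


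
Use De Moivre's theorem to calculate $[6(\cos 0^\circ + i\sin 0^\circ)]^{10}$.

By De Moivre: z^n = r^n(cos(nθ) + i sin(nθ))
= 6^10(cos(10*0°) + i sin(10*0°))
= 60466176(cos 0° + i sin 0°)
= 60466176


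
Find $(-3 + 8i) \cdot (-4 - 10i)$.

(a1*a2 - b1*b2) + (a1*b2 + b1*a2)i
= (12 - (-80)) + (30 + (-32))i
= 92 - 2i


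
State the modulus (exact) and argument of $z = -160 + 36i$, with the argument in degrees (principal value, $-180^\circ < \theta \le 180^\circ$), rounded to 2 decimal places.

|z| = sqrt((-160)^2 + 36^2) = 164
arg(z) = arctan(b/a) = arctan(36/-160) (quadrant-adjusted) = 167.32°


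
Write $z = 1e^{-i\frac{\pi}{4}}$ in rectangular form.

a = r cos θ = 1 * sqrt(2)/2 = sqrt(2)/2
b = r sin θ = 1 * -sqrt(2)/2 = -sqrt(2)/2
z = sqrt(2)/2 - (sqrt(2)/2)i


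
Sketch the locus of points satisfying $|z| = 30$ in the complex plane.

|z| = 30 means sqrt(x^2 + y^2) = 30
This is a circle of radius 30 centered at the origin


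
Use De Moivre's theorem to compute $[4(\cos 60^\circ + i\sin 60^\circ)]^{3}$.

By De Moivre: z^n = r^n(cos(nθ) + i sin(nθ))
= 4^3(cos(3*60°) + i sin(3*60°))
= 64(cos 180° + i sin 180°)
= -64


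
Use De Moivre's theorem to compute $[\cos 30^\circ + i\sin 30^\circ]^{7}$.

By De Moivre: z^n = r^n(cos(nθ) + i sin(nθ))
= 1^7(cos(7*30°) + i sin(7*30°))
= 1(cos 210° + i sin 210°)
= -sqrt(3)/2 - (1/2)i
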